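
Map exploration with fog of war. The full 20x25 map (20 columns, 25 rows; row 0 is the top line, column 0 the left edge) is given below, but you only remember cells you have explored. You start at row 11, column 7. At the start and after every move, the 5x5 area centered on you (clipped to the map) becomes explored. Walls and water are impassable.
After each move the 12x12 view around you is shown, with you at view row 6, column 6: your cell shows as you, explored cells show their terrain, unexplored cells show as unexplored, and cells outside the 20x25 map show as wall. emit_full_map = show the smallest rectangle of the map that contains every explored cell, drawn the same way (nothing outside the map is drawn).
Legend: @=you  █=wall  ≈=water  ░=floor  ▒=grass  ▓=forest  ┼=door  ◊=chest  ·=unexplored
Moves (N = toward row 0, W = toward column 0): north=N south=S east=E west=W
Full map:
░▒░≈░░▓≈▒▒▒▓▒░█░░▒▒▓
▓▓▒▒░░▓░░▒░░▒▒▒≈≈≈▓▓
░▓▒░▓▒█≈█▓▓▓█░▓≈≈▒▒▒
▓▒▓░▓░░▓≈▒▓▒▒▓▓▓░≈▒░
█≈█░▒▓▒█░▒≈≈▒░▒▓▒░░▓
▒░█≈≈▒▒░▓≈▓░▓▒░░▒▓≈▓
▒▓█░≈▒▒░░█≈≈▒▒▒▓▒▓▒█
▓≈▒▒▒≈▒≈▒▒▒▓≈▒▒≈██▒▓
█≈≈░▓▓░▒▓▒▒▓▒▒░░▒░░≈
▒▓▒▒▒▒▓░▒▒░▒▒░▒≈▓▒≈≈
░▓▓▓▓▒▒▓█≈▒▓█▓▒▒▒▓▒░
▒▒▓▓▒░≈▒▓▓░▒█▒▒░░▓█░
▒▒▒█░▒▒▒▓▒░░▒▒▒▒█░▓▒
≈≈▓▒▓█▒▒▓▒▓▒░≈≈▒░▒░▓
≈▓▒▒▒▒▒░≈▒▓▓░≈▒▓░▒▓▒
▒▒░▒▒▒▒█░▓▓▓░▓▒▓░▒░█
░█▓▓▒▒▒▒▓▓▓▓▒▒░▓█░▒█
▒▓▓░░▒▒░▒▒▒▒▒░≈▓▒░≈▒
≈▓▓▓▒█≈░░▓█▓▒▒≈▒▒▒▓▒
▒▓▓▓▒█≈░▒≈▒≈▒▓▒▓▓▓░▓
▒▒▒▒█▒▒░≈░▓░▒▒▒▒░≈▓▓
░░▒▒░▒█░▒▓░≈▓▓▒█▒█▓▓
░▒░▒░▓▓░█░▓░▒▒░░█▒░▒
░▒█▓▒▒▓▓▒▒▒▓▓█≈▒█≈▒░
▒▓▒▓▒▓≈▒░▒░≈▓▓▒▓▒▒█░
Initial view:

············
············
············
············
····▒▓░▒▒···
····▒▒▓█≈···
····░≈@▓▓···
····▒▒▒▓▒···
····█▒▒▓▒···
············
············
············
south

············
············
············
····▒▓░▒▒···
····▒▒▓█≈···
····░≈▒▓▓···
····▒▒@▓▒···
····█▒▒▓▒···
····▒▒░≈▒···
············
············
············

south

············
············
····▒▓░▒▒···
····▒▒▓█≈···
····░≈▒▓▓···
····▒▒▒▓▒···
····█▒@▓▒···
····▒▒░≈▒···
····▒▒█░▓···
············
············
············

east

············
············
···▒▓░▒▒····
···▒▒▓█≈····
···░≈▒▓▓░···
···▒▒▒▓▒░···
···█▒▒@▒▓···
···▒▒░≈▒▓···
···▒▒█░▓▓···
············
············
············

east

············
············
··▒▓░▒▒·····
··▒▒▓█≈·····
··░≈▒▓▓░▒···
··▒▒▒▓▒░░···
··█▒▒▓@▓▒···
··▒▒░≈▒▓▓···
··▒▒█░▓▓▓···
············
············
············

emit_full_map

▒▓░▒▒··
▒▒▓█≈··
░≈▒▓▓░▒
▒▒▒▓▒░░
█▒▒▓@▓▒
▒▒░≈▒▓▓
▒▒█░▓▓▓

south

············
··▒▓░▒▒·····
··▒▒▓█≈·····
··░≈▒▓▓░▒···
··▒▒▒▓▒░░···
··█▒▒▓▒▓▒···
··▒▒░≈@▓▓···
··▒▒█░▓▓▓···
····▒▓▓▓▓···
············
············
············

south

··▒▓░▒▒·····
··▒▒▓█≈·····
··░≈▒▓▓░▒···
··▒▒▒▓▒░░···
··█▒▒▓▒▓▒···
··▒▒░≈▒▓▓···
··▒▒█░@▓▓···
····▒▓▓▓▓···
····░▒▒▒▒···
············
············
············

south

··▒▒▓█≈·····
··░≈▒▓▓░▒···
··▒▒▒▓▒░░···
··█▒▒▓▒▓▒···
··▒▒░≈▒▓▓···
··▒▒█░▓▓▓···
····▒▓@▓▓···
····░▒▒▒▒···
····░░▓█▓···
············
············
············

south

··░≈▒▓▓░▒···
··▒▒▒▓▒░░···
··█▒▒▓▒▓▒···
··▒▒░≈▒▓▓···
··▒▒█░▓▓▓···
····▒▓▓▓▓···
····░▒@▒▒···
····░░▓█▓···
····░▒≈▒≈···
············
············
············

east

·░≈▒▓▓░▒····
·▒▒▒▓▒░░····
·█▒▒▓▒▓▒····
·▒▒░≈▒▓▓····
·▒▒█░▓▓▓░···
···▒▓▓▓▓▒···
···░▒▒@▒▒···
···░░▓█▓▒···
···░▒≈▒≈▒···
············
············
············

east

░≈▒▓▓░▒·····
▒▒▒▓▒░░·····
█▒▒▓▒▓▒·····
▒▒░≈▒▓▓·····
▒▒█░▓▓▓░▓···
··▒▓▓▓▓▒▒···
··░▒▒▒@▒░···
··░░▓█▓▒▒···
··░▒≈▒≈▒▓···
············
············
············

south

▒▒▒▓▒░░·····
█▒▒▓▒▓▒·····
▒▒░≈▒▓▓·····
▒▒█░▓▓▓░▓···
··▒▓▓▓▓▒▒···
··░▒▒▒▒▒░···
··░░▓█@▒▒···
··░▒≈▒≈▒▓···
····░▓░▒▒···
············
············
············

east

▒▒▓▒░░······
▒▒▓▒▓▒······
▒░≈▒▓▓······
▒█░▓▓▓░▓····
·▒▓▓▓▓▒▒░···
·░▒▒▒▒▒░≈···
·░░▓█▓@▒≈···
·░▒≈▒≈▒▓▒···
···░▓░▒▒▒···
············
············
············

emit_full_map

▒▓░▒▒·····
▒▒▓█≈·····
░≈▒▓▓░▒···
▒▒▒▓▒░░···
█▒▒▓▒▓▒···
▒▒░≈▒▓▓···
▒▒█░▓▓▓░▓·
··▒▓▓▓▓▒▒░
··░▒▒▒▒▒░≈
··░░▓█▓@▒≈
··░▒≈▒≈▒▓▒
····░▓░▒▒▒

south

▒▒▓▒▓▒······
▒░≈▒▓▓······
▒█░▓▓▓░▓····
·▒▓▓▓▓▒▒░···
·░▒▒▒▒▒░≈···
·░░▓█▓▒▒≈···
·░▒≈▒≈@▓▒···
···░▓░▒▒▒···
····░≈▓▓▒···
············
············
············

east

▒▓▒▓▒·······
░≈▒▓▓·······
█░▓▓▓░▓·····
▒▓▓▓▓▒▒░····
░▒▒▒▒▒░≈▓···
░░▓█▓▒▒≈▒···
░▒≈▒≈▒@▒▓···
··░▓░▒▒▒▒···
···░≈▓▓▒█···
············
············
············

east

▓▒▓▒········
≈▒▓▓········
░▓▓▓░▓······
▓▓▓▓▒▒░·····
▒▒▒▒▒░≈▓▒···
░▓█▓▒▒≈▒▒···
▒≈▒≈▒▓@▓▓···
·░▓░▒▒▒▒░···
··░≈▓▓▒█▒···
············
············
············

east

▒▓▒········█
▒▓▓········█
▓▓▓░▓······█
▓▓▓▒▒░·····█
▒▒▒▒░≈▓▒░··█
▓█▓▒▒≈▒▒▒··█
≈▒≈▒▓▒@▓▓··█
░▓░▒▒▒▒░≈··█
·░≈▓▓▒█▒█··█
···········█
···········█
···········█

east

▓▒········██
▓▓········██
▓▓░▓······██
▓▓▒▒░·····██
▒▒▒░≈▓▒░≈·██
█▓▒▒≈▒▒▒▓·██
▒≈▒▓▒▓@▓░·██
▓░▒▒▒▒░≈▓·██
░≈▓▓▒█▒█▓·██
··········██
··········██
··········██

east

▒········███
▓········███
▓░▓······███
▓▒▒░·····███
▒▒░≈▓▒░≈▒███
▓▒▒≈▒▒▒▓▒███
≈▒▓▒▓▓@░▓███
░▒▒▒▒░≈▓▓███
≈▓▓▒█▒█▓▓███
·········███
·········███
·········███

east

········████
········████
░▓······████
▒▒░·····████
▒░≈▓▒░≈▒████
▒▒≈▒▒▒▓▒████
▒▓▒▓▓▓@▓████
▒▒▒▒░≈▓▓████
▓▓▒█▒█▓▓████
········████
········████
········████

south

········████
░▓······████
▒▒░·····████
▒░≈▓▒░≈▒████
▒▒≈▒▒▒▓▒████
▒▓▒▓▓▓░▓████
▒▒▒▒░≈@▓████
▓▓▒█▒█▓▓████
····█▒░▒████
········████
········████
████████████

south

░▓······████
▒▒░·····████
▒░≈▓▒░≈▒████
▒▒≈▒▒▒▓▒████
▒▓▒▓▓▓░▓████
▒▒▒▒░≈▓▓████
▓▓▒█▒█@▓████
····█▒░▒████
····█≈▒░████
········████
████████████
████████████

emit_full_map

▒▓░▒▒··········
▒▒▓█≈··········
░≈▒▓▓░▒········
▒▒▒▓▒░░········
█▒▒▓▒▓▒········
▒▒░≈▒▓▓········
▒▒█░▓▓▓░▓······
··▒▓▓▓▓▒▒░·····
··░▒▒▒▒▒░≈▓▒░≈▒
··░░▓█▓▒▒≈▒▒▒▓▒
··░▒≈▒≈▒▓▒▓▓▓░▓
····░▓░▒▒▒▒░≈▓▓
·····░≈▓▓▒█▒█@▓
···········█▒░▒
···········█≈▒░

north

········████
░▓······████
▒▒░·····████
▒░≈▓▒░≈▒████
▒▒≈▒▒▒▓▒████
▒▓▒▓▓▓░▓████
▒▒▒▒░≈@▓████
▓▓▒█▒█▓▓████
····█▒░▒████
····█≈▒░████
········████
████████████

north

········████
········████
░▓······████
▒▒░·····████
▒░≈▓▒░≈▒████
▒▒≈▒▒▒▓▒████
▒▓▒▓▓▓@▓████
▒▒▒▒░≈▓▓████
▓▓▒█▒█▓▓████
····█▒░▒████
····█≈▒░████
········████

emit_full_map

▒▓░▒▒··········
▒▒▓█≈··········
░≈▒▓▓░▒········
▒▒▒▓▒░░········
█▒▒▓▒▓▒········
▒▒░≈▒▓▓········
▒▒█░▓▓▓░▓······
··▒▓▓▓▓▒▒░·····
··░▒▒▒▒▒░≈▓▒░≈▒
··░░▓█▓▒▒≈▒▒▒▓▒
··░▒≈▒≈▒▓▒▓▓▓@▓
····░▓░▒▒▒▒░≈▓▓
·····░≈▓▓▒█▒█▓▓
···········█▒░▒
···········█≈▒░


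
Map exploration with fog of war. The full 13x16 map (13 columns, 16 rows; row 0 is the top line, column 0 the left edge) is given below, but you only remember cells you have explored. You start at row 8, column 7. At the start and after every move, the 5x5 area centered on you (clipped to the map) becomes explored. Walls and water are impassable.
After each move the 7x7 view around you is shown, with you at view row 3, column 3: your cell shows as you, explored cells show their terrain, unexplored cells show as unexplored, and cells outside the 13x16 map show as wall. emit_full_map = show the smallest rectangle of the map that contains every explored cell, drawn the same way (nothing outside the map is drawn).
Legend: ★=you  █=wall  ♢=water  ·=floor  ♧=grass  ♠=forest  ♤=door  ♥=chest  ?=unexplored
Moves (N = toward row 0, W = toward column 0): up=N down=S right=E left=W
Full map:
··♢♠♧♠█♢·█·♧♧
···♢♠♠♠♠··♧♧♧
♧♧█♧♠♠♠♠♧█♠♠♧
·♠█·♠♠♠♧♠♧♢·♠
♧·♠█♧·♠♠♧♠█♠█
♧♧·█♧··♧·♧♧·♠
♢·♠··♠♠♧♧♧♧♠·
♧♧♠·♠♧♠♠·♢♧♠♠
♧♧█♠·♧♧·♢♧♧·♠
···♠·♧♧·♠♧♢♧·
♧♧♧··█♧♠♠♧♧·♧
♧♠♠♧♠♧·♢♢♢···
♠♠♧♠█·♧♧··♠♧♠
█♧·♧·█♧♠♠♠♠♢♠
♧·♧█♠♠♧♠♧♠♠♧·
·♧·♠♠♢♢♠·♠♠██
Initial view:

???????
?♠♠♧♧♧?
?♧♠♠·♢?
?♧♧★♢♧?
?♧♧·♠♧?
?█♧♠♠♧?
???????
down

?♠♠♧♧♧?
?♧♠♠·♢?
?♧♧·♢♧?
?♧♧★♠♧?
?█♧♠♠♧?
?♧·♢♢♢?
???????

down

?♧♠♠·♢?
?♧♧·♢♧?
?♧♧·♠♧?
?█♧★♠♧?
?♧·♢♢♢?
?·♧♧··?
???????

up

?♠♠♧♧♧?
?♧♠♠·♢?
?♧♧·♢♧?
?♧♧★♠♧?
?█♧♠♠♧?
?♧·♢♢♢?
?·♧♧··?

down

?♧♠♠·♢?
?♧♧·♢♧?
?♧♧·♠♧?
?█♧★♠♧?
?♧·♢♢♢?
?·♧♧··?
???????

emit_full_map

♠♠♧♧♧
♧♠♠·♢
♧♧·♢♧
♧♧·♠♧
█♧★♠♧
♧·♢♢♢
·♧♧··

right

♧♠♠·♢??
♧♧·♢♧♧?
♧♧·♠♧♢?
█♧♠★♧♧?
♧·♢♢♢·?
·♧♧··♠?
???????

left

?♧♠♠·♢?
?♧♧·♢♧♧
?♧♧·♠♧♢
?█♧★♠♧♧
?♧·♢♢♢·
?·♧♧··♠
???????

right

♧♠♠·♢??
♧♧·♢♧♧?
♧♧·♠♧♢?
█♧♠★♧♧?
♧·♢♢♢·?
·♧♧··♠?
???????

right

♠♠·♢???
♧·♢♧♧·?
♧·♠♧♢♧?
♧♠♠★♧·?
·♢♢♢··?
♧♧··♠♧?
???????

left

♧♠♠·♢??
♧♧·♢♧♧·
♧♧·♠♧♢♧
█♧♠★♧♧·
♧·♢♢♢··
·♧♧··♠♧
???????

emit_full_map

♠♠♧♧♧??
♧♠♠·♢??
♧♧·♢♧♧·
♧♧·♠♧♢♧
█♧♠★♧♧·
♧·♢♢♢··
·♧♧··♠♧

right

♠♠·♢???
♧·♢♧♧·?
♧·♠♧♢♧?
♧♠♠★♧·?
·♢♢♢··?
♧♧··♠♧?
???????

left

♧♠♠·♢??
♧♧·♢♧♧·
♧♧·♠♧♢♧
█♧♠★♧♧·
♧·♢♢♢··
·♧♧··♠♧
???????

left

?♧♠♠·♢?
?♧♧·♢♧♧
?♧♧·♠♧♢
?█♧★♠♧♧
?♧·♢♢♢·
?·♧♧··♠
???????

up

?♠♠♧♧♧?
?♧♠♠·♢?
?♧♧·♢♧♧
?♧♧★♠♧♢
?█♧♠♠♧♧
?♧·♢♢♢·
?·♧♧··♠


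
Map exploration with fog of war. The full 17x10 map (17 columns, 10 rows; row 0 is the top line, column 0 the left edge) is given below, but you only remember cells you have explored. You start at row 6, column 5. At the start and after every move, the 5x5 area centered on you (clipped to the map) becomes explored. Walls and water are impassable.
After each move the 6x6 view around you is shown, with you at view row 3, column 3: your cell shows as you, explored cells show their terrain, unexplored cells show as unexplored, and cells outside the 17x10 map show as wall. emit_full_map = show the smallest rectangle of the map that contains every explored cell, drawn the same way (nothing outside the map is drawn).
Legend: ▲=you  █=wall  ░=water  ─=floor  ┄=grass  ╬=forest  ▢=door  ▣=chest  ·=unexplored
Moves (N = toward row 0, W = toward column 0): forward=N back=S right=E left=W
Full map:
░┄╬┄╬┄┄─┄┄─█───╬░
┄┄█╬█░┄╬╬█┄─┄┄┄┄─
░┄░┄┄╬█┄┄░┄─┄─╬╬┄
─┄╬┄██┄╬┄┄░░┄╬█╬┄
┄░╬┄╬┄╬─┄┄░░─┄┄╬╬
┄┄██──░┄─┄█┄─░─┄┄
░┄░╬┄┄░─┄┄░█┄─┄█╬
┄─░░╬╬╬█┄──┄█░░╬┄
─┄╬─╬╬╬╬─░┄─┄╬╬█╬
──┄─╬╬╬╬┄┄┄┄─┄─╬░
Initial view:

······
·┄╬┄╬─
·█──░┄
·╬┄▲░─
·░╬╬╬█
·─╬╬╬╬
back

·┄╬┄╬─
·█──░┄
·╬┄┄░─
·░╬▲╬█
·─╬╬╬╬
·─╬╬╬╬

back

·█──░┄
·╬┄┄░─
·░╬╬╬█
·─╬▲╬╬
·─╬╬╬╬
██████

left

··█──░
·░╬┄┄░
·░░╬╬╬
·╬─▲╬╬
·┄─╬╬╬
██████

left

···█──
·┄░╬┄┄
·─░░╬╬
·┄╬▲╬╬
·─┄─╬╬
██████

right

··█──░
┄░╬┄┄░
─░░╬╬╬
┄╬─▲╬╬
─┄─╬╬╬
██████

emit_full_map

··┄╬┄╬─
··█──░┄
┄░╬┄┄░─
─░░╬╬╬█
┄╬─▲╬╬╬
─┄─╬╬╬╬

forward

··┄╬┄╬
·██──░
┄░╬┄┄░
─░░▲╬╬
┄╬─╬╬╬
─┄─╬╬╬

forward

······
·╬┄╬┄╬
·██──░
┄░╬▲┄░
─░░╬╬╬
┄╬─╬╬╬

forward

······
·╬┄██┄
·╬┄╬┄╬
·██▲─░
┄░╬┄┄░
─░░╬╬╬

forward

······
·░┄┄╬█
·╬┄██┄
·╬┄▲┄╬
·██──░
┄░╬┄┄░

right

······
░┄┄╬█┄
╬┄██┄╬
╬┄╬▲╬─
██──░┄
░╬┄┄░─

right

······
┄┄╬█┄┄
┄██┄╬┄
┄╬┄▲─┄
█──░┄─
╬┄┄░─┄

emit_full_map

·░┄┄╬█┄┄
·╬┄██┄╬┄
·╬┄╬┄▲─┄
·██──░┄─
┄░╬┄┄░─┄
─░░╬╬╬█·
┄╬─╬╬╬╬·
─┄─╬╬╬╬·

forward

······
·█░┄╬╬
┄┄╬█┄┄
┄██▲╬┄
┄╬┄╬─┄
█──░┄─

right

······
█░┄╬╬█
┄╬█┄┄░
██┄▲┄┄
╬┄╬─┄┄
──░┄─┄

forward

██████
·┄┄─┄┄
█░┄╬╬█
┄╬█▲┄░
██┄╬┄┄
╬┄╬─┄┄

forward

██████
██████
·┄┄─┄┄
█░┄▲╬█
┄╬█┄┄░
██┄╬┄┄

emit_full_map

····┄┄─┄┄
···█░┄▲╬█
·░┄┄╬█┄┄░
·╬┄██┄╬┄┄
·╬┄╬┄╬─┄┄
·██──░┄─┄
┄░╬┄┄░─┄·
─░░╬╬╬█··
┄╬─╬╬╬╬··
─┄─╬╬╬╬··


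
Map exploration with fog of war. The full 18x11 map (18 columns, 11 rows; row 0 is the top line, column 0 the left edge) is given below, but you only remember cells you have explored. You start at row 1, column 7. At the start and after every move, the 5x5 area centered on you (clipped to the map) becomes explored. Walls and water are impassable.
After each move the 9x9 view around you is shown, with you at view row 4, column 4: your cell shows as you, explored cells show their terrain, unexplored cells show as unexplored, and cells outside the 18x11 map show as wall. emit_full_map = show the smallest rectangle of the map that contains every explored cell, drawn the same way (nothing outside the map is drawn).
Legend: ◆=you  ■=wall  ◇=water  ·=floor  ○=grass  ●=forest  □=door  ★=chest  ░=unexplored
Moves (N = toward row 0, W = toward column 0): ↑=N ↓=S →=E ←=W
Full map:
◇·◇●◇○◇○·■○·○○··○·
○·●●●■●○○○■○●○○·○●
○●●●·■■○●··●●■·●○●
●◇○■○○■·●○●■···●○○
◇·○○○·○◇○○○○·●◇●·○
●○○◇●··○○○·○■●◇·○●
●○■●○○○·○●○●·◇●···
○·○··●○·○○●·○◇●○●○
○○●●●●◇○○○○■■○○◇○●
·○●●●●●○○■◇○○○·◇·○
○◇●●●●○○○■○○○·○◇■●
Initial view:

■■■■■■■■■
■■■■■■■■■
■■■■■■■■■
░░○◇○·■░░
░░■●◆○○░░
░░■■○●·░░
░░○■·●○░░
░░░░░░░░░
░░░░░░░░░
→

■■■■■■■■■
■■■■■■■■■
■■■■■■■■■
░○◇○·■○░░
░■●○◆○■░░
░■■○●··░░
░○■·●○●░░
░░░░░░░░░
░░░░░░░░░

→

■■■■■■■■■
■■■■■■■■■
■■■■■■■■■
○◇○·■○·░░
■●○○◆■○░░
■■○●··●░░
○■·●○●■░░
░░░░░░░░░
░░░░░░░░░

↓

■■■■■■■■■
■■■■■■■■■
○◇○·■○·░░
■●○○○■○░░
■■○●◆·●░░
○■·●○●■░░
░░◇○○○○░░
░░░░░░░░░
░░░░░░░░░

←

■■■■■■■■■
■■■■■■■■■
░○◇○·■○·░
░■●○○○■○░
░■■○◆··●░
░○■·●○●■░
░░○◇○○○○░
░░░░░░░░░
░░░░░░░░░

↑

■■■■■■■■■
■■■■■■■■■
■■■■■■■■■
░○◇○·■○·░
░■●○◆○■○░
░■■○●··●░
░○■·●○●■░
░░○◇○○○○░
░░░░░░░░░

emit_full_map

○◇○·■○·
■●○◆○■○
■■○●··●
○■·●○●■
░○◇○○○○

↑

■■■■■■■■■
■■■■■■■■■
■■■■■■■■■
■■■■■■■■■
░○◇○◆■○·░
░■●○○○■○░
░■■○●··●░
░○■·●○●■░
░░○◇○○○○░

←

■■■■■■■■■
■■■■■■■■■
■■■■■■■■■
■■■■■■■■■
░░○◇◆·■○·
░░■●○○○■○
░░■■○●··●
░░○■·●○●■
░░░○◇○○○○

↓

■■■■■■■■■
■■■■■■■■■
■■■■■■■■■
░░○◇○·■○·
░░■●◆○○■○
░░■■○●··●
░░○■·●○●■
░░░○◇○○○○
░░░░░░░░░

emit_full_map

○◇○·■○·
■●◆○○■○
■■○●··●
○■·●○●■
░○◇○○○○


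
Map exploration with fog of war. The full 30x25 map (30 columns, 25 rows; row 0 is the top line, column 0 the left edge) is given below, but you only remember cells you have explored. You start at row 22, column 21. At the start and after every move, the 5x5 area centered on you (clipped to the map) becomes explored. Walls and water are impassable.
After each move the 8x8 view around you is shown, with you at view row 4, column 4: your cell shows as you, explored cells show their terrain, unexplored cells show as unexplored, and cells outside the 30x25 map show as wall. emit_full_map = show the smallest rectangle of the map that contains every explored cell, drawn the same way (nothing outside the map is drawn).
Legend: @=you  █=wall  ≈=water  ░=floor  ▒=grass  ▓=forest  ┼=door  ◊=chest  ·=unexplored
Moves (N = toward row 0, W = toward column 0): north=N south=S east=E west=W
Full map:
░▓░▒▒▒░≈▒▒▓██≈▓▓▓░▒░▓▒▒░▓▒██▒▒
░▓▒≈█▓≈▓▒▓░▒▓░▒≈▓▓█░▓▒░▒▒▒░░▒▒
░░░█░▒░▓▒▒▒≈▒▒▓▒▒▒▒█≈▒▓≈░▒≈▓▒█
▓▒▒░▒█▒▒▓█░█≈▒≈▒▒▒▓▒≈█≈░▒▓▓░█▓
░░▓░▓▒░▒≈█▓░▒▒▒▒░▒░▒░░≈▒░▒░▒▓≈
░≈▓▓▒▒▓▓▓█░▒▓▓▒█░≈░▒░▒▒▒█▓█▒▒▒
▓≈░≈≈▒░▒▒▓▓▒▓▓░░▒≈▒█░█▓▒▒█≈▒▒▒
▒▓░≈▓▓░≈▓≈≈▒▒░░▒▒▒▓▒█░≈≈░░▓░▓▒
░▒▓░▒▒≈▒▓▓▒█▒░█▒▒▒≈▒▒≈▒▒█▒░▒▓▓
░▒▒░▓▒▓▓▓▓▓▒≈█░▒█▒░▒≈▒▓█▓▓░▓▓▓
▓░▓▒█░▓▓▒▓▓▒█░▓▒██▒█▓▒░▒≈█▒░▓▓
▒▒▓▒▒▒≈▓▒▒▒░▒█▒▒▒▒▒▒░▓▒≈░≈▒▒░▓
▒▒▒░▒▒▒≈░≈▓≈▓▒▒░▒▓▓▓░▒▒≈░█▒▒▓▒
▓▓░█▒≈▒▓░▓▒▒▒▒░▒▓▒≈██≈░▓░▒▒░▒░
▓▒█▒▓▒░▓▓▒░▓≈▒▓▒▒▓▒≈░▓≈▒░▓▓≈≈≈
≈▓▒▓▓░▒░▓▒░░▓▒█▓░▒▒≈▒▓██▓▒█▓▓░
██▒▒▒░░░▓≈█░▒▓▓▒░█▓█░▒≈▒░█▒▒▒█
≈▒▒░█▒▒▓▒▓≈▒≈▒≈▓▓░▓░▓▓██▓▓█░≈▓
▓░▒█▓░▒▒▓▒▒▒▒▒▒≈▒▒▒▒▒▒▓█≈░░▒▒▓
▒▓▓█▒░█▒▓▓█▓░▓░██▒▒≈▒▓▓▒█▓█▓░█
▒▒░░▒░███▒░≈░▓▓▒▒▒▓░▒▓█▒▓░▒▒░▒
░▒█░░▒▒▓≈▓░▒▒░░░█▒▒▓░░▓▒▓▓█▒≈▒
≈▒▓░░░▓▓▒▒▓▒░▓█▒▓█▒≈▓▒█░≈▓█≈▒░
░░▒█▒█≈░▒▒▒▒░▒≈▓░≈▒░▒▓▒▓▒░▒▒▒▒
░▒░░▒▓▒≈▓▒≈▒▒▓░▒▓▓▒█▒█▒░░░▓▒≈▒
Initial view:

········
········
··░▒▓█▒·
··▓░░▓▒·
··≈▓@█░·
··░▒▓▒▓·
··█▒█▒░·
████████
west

········
········
··▓░▒▓█▒
··▒▓░░▓▒
··▒≈@▒█░
··▒░▒▓▒▓
··▒█▒█▒░
████████

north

········
········
··▒≈▒▓▓·
··▓░▒▓█▒
··▒▓@░▓▒
··▒≈▓▒█░
··▒░▒▓▒▓
··▒█▒█▒░

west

········
········
··▒▒≈▒▓▓
··▒▓░▒▓█
··▒▒@░░▓
··█▒≈▓▒█
··≈▒░▒▓▒
···▒█▒█▒

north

········
········
··▒▒▒▒▒·
··▒▒≈▒▓▓
··▒▓@▒▓█
··▒▒▓░░▓
··█▒≈▓▒█
··≈▒░▒▓▒

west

········
········
··▒▒▒▒▒▒
··█▒▒≈▒▓
··▒▒@░▒▓
··█▒▒▓░░
··▓█▒≈▓▒
···≈▒░▒▓

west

········
········
··≈▒▒▒▒▒
··██▒▒≈▒
··▒▒@▓░▒
··░█▒▒▓░
··▒▓█▒≈▓
····≈▒░▒

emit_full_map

≈▒▒▒▒▒▒··
██▒▒≈▒▓▓·
▒▒@▓░▒▓█▒
░█▒▒▓░░▓▒
▒▓█▒≈▓▒█░
··≈▒░▒▓▒▓
···▒█▒█▒░

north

········
········
··▓▓░▓░·
··≈▒▒▒▒▒
··██@▒≈▒
··▒▒▒▓░▒
··░█▒▒▓░
··▒▓█▒≈▓

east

········
········
·▓▓░▓░▓·
·≈▒▒▒▒▒▒
·██▒@≈▒▓
·▒▒▒▓░▒▓
·░█▒▒▓░░
·▒▓█▒≈▓▒

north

········
········
··░█▓█░·
·▓▓░▓░▓·
·≈▒▒@▒▒▒
·██▒▒≈▒▓
·▒▒▒▓░▒▓
·░█▒▒▓░░

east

········
········
·░█▓█░▒·
▓▓░▓░▓▓·
≈▒▒▒@▒▒·
██▒▒≈▒▓▓
▒▒▒▓░▒▓█
░█▒▒▓░░▓

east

········
········
░█▓█░▒≈·
▓░▓░▓▓█·
▒▒▒▒@▒▓·
█▒▒≈▒▓▓·
▒▒▓░▒▓█▒
█▒▒▓░░▓▒

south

········
░█▓█░▒≈·
▓░▓░▓▓█·
▒▒▒▒▒▒▓·
█▒▒≈@▓▓·
▒▒▓░▒▓█▒
█▒▒▓░░▓▒
▓█▒≈▓▒█░

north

········
········
░█▓█░▒≈·
▓░▓░▓▓█·
▒▒▒▒@▒▓·
█▒▒≈▒▓▓·
▒▒▓░▒▓█▒
█▒▒▓░░▓▒

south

········
░█▓█░▒≈·
▓░▓░▓▓█·
▒▒▒▒▒▒▓·
█▒▒≈@▓▓·
▒▒▓░▒▓█▒
█▒▒▓░░▓▒
▓█▒≈▓▒█░

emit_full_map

·░█▓█░▒≈·
▓▓░▓░▓▓█·
≈▒▒▒▒▒▒▓·
██▒▒≈@▓▓·
▒▒▒▓░▒▓█▒
░█▒▒▓░░▓▒
▒▓█▒≈▓▒█░
··≈▒░▒▓▒▓
···▒█▒█▒░

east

········
█▓█░▒≈··
░▓░▓▓██·
▒▒▒▒▒▓█·
▒▒≈▒@▓▒·
▒▓░▒▓█▒·
▒▒▓░░▓▒·
█▒≈▓▒█░·

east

········
▓█░▒≈···
▓░▓▓██▓·
▒▒▒▒▓█≈·
▒≈▒▓@▒█·
▓░▒▓█▒▓·
▒▓░░▓▒▓·
▒≈▓▒█░··

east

········
█░▒≈····
░▓▓██▓▓·
▒▒▒▓█≈░·
≈▒▓▓@█▓·
░▒▓█▒▓░·
▓░░▓▒▓▓·
≈▓▒█░···

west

········
▓█░▒≈···
▓░▓▓██▓▓
▒▒▒▒▓█≈░
▒≈▒▓@▒█▓
▓░▒▓█▒▓░
▒▓░░▓▒▓▓
▒≈▓▒█░··

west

········
█▓█░▒≈··
░▓░▓▓██▓
▒▒▒▒▒▓█≈
▒▒≈▒@▓▒█
▒▓░▒▓█▒▓
▒▒▓░░▓▒▓
█▒≈▓▒█░·

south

█▓█░▒≈··
░▓░▓▓██▓
▒▒▒▒▒▓█≈
▒▒≈▒▓▓▒█
▒▓░▒@█▒▓
▒▒▓░░▓▒▓
█▒≈▓▒█░·
≈▒░▒▓▒▓·

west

░█▓█░▒≈·
▓░▓░▓▓██
▒▒▒▒▒▒▓█
█▒▒≈▒▓▓▒
▒▒▓░@▓█▒
█▒▒▓░░▓▒
▓█▒≈▓▒█░
·≈▒░▒▓▒▓

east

█▓█░▒≈··
░▓░▓▓██▓
▒▒▒▒▒▓█≈
▒▒≈▒▓▓▒█
▒▓░▒@█▒▓
▒▒▓░░▓▒▓
█▒≈▓▒█░·
≈▒░▒▓▒▓·

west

░█▓█░▒≈·
▓░▓░▓▓██
▒▒▒▒▒▒▓█
█▒▒≈▒▓▓▒
▒▒▓░@▓█▒
█▒▒▓░░▓▒
▓█▒≈▓▒█░
·≈▒░▒▓▒▓

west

·░█▓█░▒≈
▓▓░▓░▓▓█
≈▒▒▒▒▒▒▓
██▒▒≈▒▓▓
▒▒▒▓@▒▓█
░█▒▒▓░░▓
▒▓█▒≈▓▒█
··≈▒░▒▓▒


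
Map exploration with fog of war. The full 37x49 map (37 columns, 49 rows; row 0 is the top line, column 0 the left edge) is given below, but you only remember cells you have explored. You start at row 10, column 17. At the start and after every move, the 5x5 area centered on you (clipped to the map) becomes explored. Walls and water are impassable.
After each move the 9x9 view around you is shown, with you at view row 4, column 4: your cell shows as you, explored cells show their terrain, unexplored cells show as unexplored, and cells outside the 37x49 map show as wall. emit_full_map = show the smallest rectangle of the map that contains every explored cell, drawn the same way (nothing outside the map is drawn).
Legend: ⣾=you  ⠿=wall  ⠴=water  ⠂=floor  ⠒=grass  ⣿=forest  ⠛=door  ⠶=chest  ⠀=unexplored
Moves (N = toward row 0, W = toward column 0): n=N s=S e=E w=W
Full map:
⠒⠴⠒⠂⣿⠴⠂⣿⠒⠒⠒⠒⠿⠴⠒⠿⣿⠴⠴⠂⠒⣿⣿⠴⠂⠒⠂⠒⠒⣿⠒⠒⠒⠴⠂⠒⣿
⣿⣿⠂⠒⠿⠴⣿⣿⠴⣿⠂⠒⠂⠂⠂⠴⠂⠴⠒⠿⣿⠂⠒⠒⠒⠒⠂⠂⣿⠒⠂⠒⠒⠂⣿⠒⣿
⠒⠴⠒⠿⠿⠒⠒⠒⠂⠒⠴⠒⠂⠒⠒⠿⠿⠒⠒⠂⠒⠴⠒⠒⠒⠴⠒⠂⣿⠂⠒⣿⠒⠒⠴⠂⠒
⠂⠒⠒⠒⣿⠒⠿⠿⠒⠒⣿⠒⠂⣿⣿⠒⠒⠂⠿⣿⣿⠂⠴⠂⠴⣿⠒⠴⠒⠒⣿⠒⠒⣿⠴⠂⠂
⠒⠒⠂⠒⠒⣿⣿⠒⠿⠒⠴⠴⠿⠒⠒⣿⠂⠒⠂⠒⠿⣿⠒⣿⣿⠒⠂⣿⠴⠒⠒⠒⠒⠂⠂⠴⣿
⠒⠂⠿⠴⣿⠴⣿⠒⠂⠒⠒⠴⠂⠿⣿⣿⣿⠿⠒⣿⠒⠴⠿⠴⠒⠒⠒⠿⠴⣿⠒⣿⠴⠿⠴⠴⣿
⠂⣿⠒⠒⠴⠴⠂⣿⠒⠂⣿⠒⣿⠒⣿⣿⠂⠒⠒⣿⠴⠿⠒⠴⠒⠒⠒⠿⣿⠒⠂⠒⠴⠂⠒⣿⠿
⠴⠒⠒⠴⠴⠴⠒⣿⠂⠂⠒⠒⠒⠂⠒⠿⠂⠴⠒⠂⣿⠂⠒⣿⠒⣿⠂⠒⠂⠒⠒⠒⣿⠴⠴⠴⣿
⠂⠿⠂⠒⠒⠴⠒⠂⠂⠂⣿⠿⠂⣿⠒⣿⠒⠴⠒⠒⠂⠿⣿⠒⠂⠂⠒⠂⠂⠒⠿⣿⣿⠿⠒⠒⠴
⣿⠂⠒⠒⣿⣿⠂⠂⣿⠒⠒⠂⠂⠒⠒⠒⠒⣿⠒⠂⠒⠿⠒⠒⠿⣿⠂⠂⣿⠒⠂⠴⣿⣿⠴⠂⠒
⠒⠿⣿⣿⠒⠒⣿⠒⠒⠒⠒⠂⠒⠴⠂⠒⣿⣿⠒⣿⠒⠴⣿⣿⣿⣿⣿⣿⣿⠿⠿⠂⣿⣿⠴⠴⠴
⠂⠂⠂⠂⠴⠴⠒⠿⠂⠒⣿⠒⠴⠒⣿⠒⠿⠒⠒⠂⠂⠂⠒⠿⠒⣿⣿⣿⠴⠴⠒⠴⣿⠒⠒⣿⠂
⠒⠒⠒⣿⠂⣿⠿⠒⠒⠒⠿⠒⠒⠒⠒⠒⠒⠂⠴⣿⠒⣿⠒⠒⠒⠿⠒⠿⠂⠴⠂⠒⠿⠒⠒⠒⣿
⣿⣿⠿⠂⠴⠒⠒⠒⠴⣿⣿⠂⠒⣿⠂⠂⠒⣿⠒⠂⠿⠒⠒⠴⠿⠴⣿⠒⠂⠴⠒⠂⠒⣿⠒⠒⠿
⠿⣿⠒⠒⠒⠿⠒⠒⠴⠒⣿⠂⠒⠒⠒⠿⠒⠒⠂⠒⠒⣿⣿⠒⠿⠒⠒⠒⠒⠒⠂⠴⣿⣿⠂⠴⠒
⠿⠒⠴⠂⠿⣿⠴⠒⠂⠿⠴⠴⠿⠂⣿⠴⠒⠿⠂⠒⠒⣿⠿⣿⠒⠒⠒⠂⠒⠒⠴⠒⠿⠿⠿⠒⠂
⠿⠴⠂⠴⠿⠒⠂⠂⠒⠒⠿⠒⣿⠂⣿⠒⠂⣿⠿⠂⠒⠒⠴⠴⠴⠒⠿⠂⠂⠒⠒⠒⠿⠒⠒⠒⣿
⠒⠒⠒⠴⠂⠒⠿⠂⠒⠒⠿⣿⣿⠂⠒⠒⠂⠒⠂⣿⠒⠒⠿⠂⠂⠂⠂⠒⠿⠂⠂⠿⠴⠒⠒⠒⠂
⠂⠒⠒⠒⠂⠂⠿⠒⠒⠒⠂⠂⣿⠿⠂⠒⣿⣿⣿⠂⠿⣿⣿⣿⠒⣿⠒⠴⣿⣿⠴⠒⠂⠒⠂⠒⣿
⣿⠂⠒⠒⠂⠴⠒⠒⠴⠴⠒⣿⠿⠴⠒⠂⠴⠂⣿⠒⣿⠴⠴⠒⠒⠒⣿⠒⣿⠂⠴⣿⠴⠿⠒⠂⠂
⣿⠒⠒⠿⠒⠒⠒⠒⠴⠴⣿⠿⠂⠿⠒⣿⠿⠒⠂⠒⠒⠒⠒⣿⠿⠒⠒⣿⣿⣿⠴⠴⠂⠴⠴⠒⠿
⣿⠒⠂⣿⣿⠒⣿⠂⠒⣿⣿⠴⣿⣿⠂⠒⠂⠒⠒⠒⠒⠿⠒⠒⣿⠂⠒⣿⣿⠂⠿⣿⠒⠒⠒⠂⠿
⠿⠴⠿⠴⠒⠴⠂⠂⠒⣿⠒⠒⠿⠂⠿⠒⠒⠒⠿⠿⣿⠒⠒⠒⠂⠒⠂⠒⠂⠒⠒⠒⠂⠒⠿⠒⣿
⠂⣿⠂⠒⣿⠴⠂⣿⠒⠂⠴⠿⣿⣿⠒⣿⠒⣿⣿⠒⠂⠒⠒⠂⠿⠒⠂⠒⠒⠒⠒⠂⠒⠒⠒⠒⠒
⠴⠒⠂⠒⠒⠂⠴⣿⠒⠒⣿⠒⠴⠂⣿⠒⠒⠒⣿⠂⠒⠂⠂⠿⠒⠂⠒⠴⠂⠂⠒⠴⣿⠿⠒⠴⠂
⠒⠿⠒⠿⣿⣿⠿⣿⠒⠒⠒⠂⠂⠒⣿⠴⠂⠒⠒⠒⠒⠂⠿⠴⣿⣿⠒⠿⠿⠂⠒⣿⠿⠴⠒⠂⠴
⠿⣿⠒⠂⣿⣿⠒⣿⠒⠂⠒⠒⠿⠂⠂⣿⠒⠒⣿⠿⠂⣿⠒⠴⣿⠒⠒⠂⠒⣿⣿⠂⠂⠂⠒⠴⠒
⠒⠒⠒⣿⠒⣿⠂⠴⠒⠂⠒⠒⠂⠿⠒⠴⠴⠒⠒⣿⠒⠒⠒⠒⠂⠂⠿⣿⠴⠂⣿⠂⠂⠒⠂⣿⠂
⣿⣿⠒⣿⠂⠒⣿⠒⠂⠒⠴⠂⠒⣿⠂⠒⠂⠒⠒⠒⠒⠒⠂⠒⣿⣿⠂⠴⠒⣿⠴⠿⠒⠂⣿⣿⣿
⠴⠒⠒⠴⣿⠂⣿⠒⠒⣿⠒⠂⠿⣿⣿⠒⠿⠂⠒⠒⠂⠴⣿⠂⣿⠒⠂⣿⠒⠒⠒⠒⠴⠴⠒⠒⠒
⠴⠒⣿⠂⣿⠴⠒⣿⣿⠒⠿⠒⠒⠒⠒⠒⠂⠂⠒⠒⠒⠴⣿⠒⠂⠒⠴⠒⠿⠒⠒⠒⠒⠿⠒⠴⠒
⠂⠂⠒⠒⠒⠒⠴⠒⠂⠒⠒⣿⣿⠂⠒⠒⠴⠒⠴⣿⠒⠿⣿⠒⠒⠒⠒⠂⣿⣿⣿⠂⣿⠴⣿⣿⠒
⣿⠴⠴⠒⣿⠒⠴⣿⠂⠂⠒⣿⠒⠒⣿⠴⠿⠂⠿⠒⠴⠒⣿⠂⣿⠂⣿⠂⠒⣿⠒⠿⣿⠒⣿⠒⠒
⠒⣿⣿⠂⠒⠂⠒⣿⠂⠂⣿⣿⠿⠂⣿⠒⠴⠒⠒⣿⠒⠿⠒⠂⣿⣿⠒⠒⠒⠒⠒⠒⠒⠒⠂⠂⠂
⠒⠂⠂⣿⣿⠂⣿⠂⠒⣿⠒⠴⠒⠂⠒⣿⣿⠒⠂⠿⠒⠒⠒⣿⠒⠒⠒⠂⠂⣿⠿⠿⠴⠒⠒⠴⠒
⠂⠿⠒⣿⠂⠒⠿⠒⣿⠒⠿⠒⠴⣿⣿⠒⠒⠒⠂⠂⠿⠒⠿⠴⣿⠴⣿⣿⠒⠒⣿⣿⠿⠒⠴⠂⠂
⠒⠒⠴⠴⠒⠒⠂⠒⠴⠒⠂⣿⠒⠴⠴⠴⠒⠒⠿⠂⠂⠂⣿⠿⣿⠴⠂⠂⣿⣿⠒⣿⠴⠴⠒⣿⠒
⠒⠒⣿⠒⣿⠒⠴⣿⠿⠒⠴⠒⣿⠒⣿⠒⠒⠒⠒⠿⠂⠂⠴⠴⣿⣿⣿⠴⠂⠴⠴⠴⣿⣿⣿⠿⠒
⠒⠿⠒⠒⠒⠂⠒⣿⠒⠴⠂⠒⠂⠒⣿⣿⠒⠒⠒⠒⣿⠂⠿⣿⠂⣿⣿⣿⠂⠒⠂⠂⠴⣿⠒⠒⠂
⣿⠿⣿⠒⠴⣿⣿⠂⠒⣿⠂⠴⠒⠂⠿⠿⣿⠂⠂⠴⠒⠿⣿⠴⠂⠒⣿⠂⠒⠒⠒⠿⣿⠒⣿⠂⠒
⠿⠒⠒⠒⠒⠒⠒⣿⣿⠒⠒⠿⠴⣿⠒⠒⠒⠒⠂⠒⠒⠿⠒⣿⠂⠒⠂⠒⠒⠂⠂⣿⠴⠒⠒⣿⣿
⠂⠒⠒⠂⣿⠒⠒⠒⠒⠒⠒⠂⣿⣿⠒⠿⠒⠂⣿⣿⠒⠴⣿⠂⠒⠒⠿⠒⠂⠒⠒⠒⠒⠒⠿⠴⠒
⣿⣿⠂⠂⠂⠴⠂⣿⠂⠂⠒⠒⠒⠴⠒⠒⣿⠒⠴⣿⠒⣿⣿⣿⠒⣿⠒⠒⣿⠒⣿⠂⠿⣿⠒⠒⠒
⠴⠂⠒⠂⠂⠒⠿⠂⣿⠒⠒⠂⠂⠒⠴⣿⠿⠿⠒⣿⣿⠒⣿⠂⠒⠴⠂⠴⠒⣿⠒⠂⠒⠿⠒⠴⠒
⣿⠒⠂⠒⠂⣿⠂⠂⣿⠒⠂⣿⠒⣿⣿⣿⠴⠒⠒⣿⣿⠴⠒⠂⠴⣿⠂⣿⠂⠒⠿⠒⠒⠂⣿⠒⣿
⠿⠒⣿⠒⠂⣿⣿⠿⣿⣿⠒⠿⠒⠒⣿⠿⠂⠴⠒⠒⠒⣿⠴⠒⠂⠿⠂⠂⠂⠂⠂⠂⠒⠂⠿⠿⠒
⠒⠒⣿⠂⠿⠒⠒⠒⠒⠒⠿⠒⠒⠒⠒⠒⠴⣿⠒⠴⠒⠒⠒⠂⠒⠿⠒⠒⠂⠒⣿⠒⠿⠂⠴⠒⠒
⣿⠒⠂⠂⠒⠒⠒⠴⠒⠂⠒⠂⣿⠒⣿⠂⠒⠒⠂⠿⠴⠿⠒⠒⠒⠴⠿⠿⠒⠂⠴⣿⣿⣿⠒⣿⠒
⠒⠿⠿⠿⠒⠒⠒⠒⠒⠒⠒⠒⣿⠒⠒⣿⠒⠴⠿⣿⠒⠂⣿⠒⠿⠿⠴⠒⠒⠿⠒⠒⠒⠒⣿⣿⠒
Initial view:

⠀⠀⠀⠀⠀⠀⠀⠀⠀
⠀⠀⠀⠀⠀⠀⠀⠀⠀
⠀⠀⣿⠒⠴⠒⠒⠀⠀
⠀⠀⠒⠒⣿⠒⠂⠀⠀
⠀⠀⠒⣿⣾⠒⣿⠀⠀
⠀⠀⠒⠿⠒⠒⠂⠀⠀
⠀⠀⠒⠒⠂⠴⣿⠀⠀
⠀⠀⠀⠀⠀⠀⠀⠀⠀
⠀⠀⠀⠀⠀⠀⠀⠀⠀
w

⠀⠀⠀⠀⠀⠀⠀⠀⠀
⠀⠀⠀⠀⠀⠀⠀⠀⠀
⠀⠀⠒⣿⠒⠴⠒⠒⠀
⠀⠀⠒⠒⠒⣿⠒⠂⠀
⠀⠀⠂⠒⣾⣿⠒⣿⠀
⠀⠀⣿⠒⠿⠒⠒⠂⠀
⠀⠀⠒⠒⠒⠂⠴⣿⠀
⠀⠀⠀⠀⠀⠀⠀⠀⠀
⠀⠀⠀⠀⠀⠀⠀⠀⠀

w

⠀⠀⠀⠀⠀⠀⠀⠀⠀
⠀⠀⠀⠀⠀⠀⠀⠀⠀
⠀⠀⣿⠒⣿⠒⠴⠒⠒
⠀⠀⠒⠒⠒⠒⣿⠒⠂
⠀⠀⠴⠂⣾⣿⣿⠒⣿
⠀⠀⠒⣿⠒⠿⠒⠒⠂
⠀⠀⠒⠒⠒⠒⠂⠴⣿
⠀⠀⠀⠀⠀⠀⠀⠀⠀
⠀⠀⠀⠀⠀⠀⠀⠀⠀

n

⠀⠀⠀⠀⠀⠀⠀⠀⠀
⠀⠀⠀⠀⠀⠀⠀⠀⠀
⠀⠀⠂⠒⠿⠂⠴⠀⠀
⠀⠀⣿⠒⣿⠒⠴⠒⠒
⠀⠀⠒⠒⣾⠒⣿⠒⠂
⠀⠀⠴⠂⠒⣿⣿⠒⣿
⠀⠀⠒⣿⠒⠿⠒⠒⠂
⠀⠀⠒⠒⠒⠒⠂⠴⣿
⠀⠀⠀⠀⠀⠀⠀⠀⠀

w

⠀⠀⠀⠀⠀⠀⠀⠀⠀
⠀⠀⠀⠀⠀⠀⠀⠀⠀
⠀⠀⠒⠂⠒⠿⠂⠴⠀
⠀⠀⠂⣿⠒⣿⠒⠴⠒
⠀⠀⠂⠒⣾⠒⠒⣿⠒
⠀⠀⠒⠴⠂⠒⣿⣿⠒
⠀⠀⠴⠒⣿⠒⠿⠒⠒
⠀⠀⠀⠒⠒⠒⠒⠂⠴
⠀⠀⠀⠀⠀⠀⠀⠀⠀

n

⠀⠀⠀⠀⠀⠀⠀⠀⠀
⠀⠀⠀⠀⠀⠀⠀⠀⠀
⠀⠀⣿⠒⣿⣿⠂⠀⠀
⠀⠀⠒⠂⠒⠿⠂⠴⠀
⠀⠀⠂⣿⣾⣿⠒⠴⠒
⠀⠀⠂⠒⠒⠒⠒⣿⠒
⠀⠀⠒⠴⠂⠒⣿⣿⠒
⠀⠀⠴⠒⣿⠒⠿⠒⠒
⠀⠀⠀⠒⠒⠒⠒⠂⠴

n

⠀⠀⠀⠀⠀⠀⠀⠀⠀
⠀⠀⠀⠀⠀⠀⠀⠀⠀
⠀⠀⠂⠿⣿⣿⣿⠀⠀
⠀⠀⣿⠒⣿⣿⠂⠀⠀
⠀⠀⠒⠂⣾⠿⠂⠴⠀
⠀⠀⠂⣿⠒⣿⠒⠴⠒
⠀⠀⠂⠒⠒⠒⠒⣿⠒
⠀⠀⠒⠴⠂⠒⣿⣿⠒
⠀⠀⠴⠒⣿⠒⠿⠒⠒

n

⠀⠀⠀⠀⠀⠀⠀⠀⠀
⠀⠀⠀⠀⠀⠀⠀⠀⠀
⠀⠀⠿⠒⠒⣿⠂⠀⠀
⠀⠀⠂⠿⣿⣿⣿⠀⠀
⠀⠀⣿⠒⣾⣿⠂⠀⠀
⠀⠀⠒⠂⠒⠿⠂⠴⠀
⠀⠀⠂⣿⠒⣿⠒⠴⠒
⠀⠀⠂⠒⠒⠒⠒⣿⠒
⠀⠀⠒⠴⠂⠒⣿⣿⠒

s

⠀⠀⠀⠀⠀⠀⠀⠀⠀
⠀⠀⠿⠒⠒⣿⠂⠀⠀
⠀⠀⠂⠿⣿⣿⣿⠀⠀
⠀⠀⣿⠒⣿⣿⠂⠀⠀
⠀⠀⠒⠂⣾⠿⠂⠴⠀
⠀⠀⠂⣿⠒⣿⠒⠴⠒
⠀⠀⠂⠒⠒⠒⠒⣿⠒
⠀⠀⠒⠴⠂⠒⣿⣿⠒
⠀⠀⠴⠒⣿⠒⠿⠒⠒

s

⠀⠀⠿⠒⠒⣿⠂⠀⠀
⠀⠀⠂⠿⣿⣿⣿⠀⠀
⠀⠀⣿⠒⣿⣿⠂⠀⠀
⠀⠀⠒⠂⠒⠿⠂⠴⠀
⠀⠀⠂⣿⣾⣿⠒⠴⠒
⠀⠀⠂⠒⠒⠒⠒⣿⠒
⠀⠀⠒⠴⠂⠒⣿⣿⠒
⠀⠀⠴⠒⣿⠒⠿⠒⠒
⠀⠀⠀⠒⠒⠒⠒⠂⠴

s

⠀⠀⠂⠿⣿⣿⣿⠀⠀
⠀⠀⣿⠒⣿⣿⠂⠀⠀
⠀⠀⠒⠂⠒⠿⠂⠴⠀
⠀⠀⠂⣿⠒⣿⠒⠴⠒
⠀⠀⠂⠒⣾⠒⠒⣿⠒
⠀⠀⠒⠴⠂⠒⣿⣿⠒
⠀⠀⠴⠒⣿⠒⠿⠒⠒
⠀⠀⠀⠒⠒⠒⠒⠂⠴
⠀⠀⠀⠀⠀⠀⠀⠀⠀

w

⠀⠀⠀⠂⠿⣿⣿⣿⠀
⠀⠀⠀⣿⠒⣿⣿⠂⠀
⠀⠀⠒⠒⠂⠒⠿⠂⠴
⠀⠀⠿⠂⣿⠒⣿⠒⠴
⠀⠀⠂⠂⣾⠒⠒⠒⣿
⠀⠀⠂⠒⠴⠂⠒⣿⣿
⠀⠀⠒⠴⠒⣿⠒⠿⠒
⠀⠀⠀⠀⠒⠒⠒⠒⠂
⠀⠀⠀⠀⠀⠀⠀⠀⠀

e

⠀⠀⠂⠿⣿⣿⣿⠀⠀
⠀⠀⣿⠒⣿⣿⠂⠀⠀
⠀⠒⠒⠂⠒⠿⠂⠴⠀
⠀⠿⠂⣿⠒⣿⠒⠴⠒
⠀⠂⠂⠒⣾⠒⠒⣿⠒
⠀⠂⠒⠴⠂⠒⣿⣿⠒
⠀⠒⠴⠒⣿⠒⠿⠒⠒
⠀⠀⠀⠒⠒⠒⠒⠂⠴
⠀⠀⠀⠀⠀⠀⠀⠀⠀

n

⠀⠀⠿⠒⠒⣿⠂⠀⠀
⠀⠀⠂⠿⣿⣿⣿⠀⠀
⠀⠀⣿⠒⣿⣿⠂⠀⠀
⠀⠒⠒⠂⠒⠿⠂⠴⠀
⠀⠿⠂⣿⣾⣿⠒⠴⠒
⠀⠂⠂⠒⠒⠒⠒⣿⠒
⠀⠂⠒⠴⠂⠒⣿⣿⠒
⠀⠒⠴⠒⣿⠒⠿⠒⠒
⠀⠀⠀⠒⠒⠒⠒⠂⠴

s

⠀⠀⠂⠿⣿⣿⣿⠀⠀
⠀⠀⣿⠒⣿⣿⠂⠀⠀
⠀⠒⠒⠂⠒⠿⠂⠴⠀
⠀⠿⠂⣿⠒⣿⠒⠴⠒
⠀⠂⠂⠒⣾⠒⠒⣿⠒
⠀⠂⠒⠴⠂⠒⣿⣿⠒
⠀⠒⠴⠒⣿⠒⠿⠒⠒
⠀⠀⠀⠒⠒⠒⠒⠂⠴
⠀⠀⠀⠀⠀⠀⠀⠀⠀

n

⠀⠀⠿⠒⠒⣿⠂⠀⠀
⠀⠀⠂⠿⣿⣿⣿⠀⠀
⠀⠀⣿⠒⣿⣿⠂⠀⠀
⠀⠒⠒⠂⠒⠿⠂⠴⠀
⠀⠿⠂⣿⣾⣿⠒⠴⠒
⠀⠂⠂⠒⠒⠒⠒⣿⠒
⠀⠂⠒⠴⠂⠒⣿⣿⠒
⠀⠒⠴⠒⣿⠒⠿⠒⠒
⠀⠀⠀⠒⠒⠒⠒⠂⠴
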